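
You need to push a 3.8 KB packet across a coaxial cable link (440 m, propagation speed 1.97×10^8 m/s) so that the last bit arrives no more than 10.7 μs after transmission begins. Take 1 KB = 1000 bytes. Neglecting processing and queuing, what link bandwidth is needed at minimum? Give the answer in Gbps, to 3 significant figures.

3.59 Gbps

L = 30400 bits.
Propagation delay = 440 / 197000000 = 2.2335 μs.
Transmission budget = 10.7 − 2.2335 = 8.4665 μs.
R ≥ L / t_tx = 30400 bits / 8.4665e-06 s = 3.59 Gbps.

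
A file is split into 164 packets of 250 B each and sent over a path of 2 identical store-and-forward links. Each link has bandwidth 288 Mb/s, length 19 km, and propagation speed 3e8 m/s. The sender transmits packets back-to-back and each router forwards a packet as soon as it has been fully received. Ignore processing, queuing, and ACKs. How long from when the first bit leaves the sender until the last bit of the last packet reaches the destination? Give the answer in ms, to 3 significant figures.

Per-hop transmission t_tx = L/R = 2000/288000000 = 0.00694444 ms.
Per-hop propagation t_prop = 19000/300000000 = 0.0633333 ms.
Pipeline fill: first packet needs 2·t_tx to clear all hops; remaining 163 packets each add one t_tx.
Total = (2+164-1)·t_tx + 2·t_prop = 165·0.00694444 + 2·0.0633333 = 1.27 ms.

1.27 ms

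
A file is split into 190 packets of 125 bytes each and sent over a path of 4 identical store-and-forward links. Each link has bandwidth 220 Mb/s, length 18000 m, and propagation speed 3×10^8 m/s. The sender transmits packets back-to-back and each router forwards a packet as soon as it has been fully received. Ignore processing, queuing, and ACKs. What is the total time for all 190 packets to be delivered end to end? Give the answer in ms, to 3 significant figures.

1.12 ms

Per-hop transmission t_tx = L/R = 1000/220000000 = 0.00454545 ms.
Per-hop propagation t_prop = 18000/300000000 = 0.06 ms.
Pipeline fill: first packet needs 4·t_tx to clear all hops; remaining 189 packets each add one t_tx.
Total = (4+190-1)·t_tx + 4·t_prop = 193·0.00454545 + 4·0.06 = 1.12 ms.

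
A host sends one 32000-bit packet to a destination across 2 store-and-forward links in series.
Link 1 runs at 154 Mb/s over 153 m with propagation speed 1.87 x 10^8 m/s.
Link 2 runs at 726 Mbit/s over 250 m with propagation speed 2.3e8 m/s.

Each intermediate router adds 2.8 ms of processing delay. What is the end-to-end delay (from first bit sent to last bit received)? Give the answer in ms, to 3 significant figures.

Transmission delays (L/R per hop): 0.207792, 0.0440771 ms; sum = 0.251869 ms.
Propagation delays (d/s per hop): 0.000818182, 0.00108696 ms; sum = 0.00190514 ms.
Processing at 1 router(s): 1 × 2.8 ms = 2.8 ms.
End-to-end = 3.05 ms.

3.05 ms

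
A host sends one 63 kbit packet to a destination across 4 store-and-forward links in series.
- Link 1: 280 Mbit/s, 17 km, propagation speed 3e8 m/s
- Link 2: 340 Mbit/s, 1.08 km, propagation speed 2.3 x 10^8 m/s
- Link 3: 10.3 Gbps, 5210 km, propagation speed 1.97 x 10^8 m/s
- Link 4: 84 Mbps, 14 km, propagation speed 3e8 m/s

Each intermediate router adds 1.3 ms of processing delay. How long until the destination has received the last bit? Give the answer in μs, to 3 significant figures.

31600 μs

L = 63000 bits.
Transmission delays (L/R per hop): 225, 185.294, 6.1165, 750 μs; sum = 1166.41 μs.
Propagation delays (d/s per hop): 56.6667, 4.69565, 26446.7, 46.6667 μs; sum = 26554.7 μs.
Processing at 3 router(s): 3 × 1.3 ms = 3900 μs.
End-to-end = 31600 μs.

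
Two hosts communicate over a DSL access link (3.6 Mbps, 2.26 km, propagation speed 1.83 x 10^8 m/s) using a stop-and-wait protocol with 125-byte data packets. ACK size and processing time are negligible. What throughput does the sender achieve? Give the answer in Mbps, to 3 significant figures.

t_tx = L/R = 1000/3600000 = 0.000277778 s.
t_prop = 2260/183000000 = 1.23497e-05 s; RTT = 2.46995e-05 s.
Cycle = t_tx + RTT = 0.000302477 s.
Throughput = L / cycle = 1000 / 0.000302477 = 3.31 Mbps.

3.31 Mbps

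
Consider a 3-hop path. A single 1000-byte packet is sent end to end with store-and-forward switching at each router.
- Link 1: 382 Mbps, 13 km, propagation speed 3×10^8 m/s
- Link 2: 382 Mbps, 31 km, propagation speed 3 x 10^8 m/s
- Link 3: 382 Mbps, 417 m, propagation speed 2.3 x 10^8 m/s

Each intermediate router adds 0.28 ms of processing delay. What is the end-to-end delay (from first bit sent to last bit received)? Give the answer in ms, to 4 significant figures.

0.7713 ms

L = 1000 × 8 = 8000 bits.
Transmission delay per hop = L/R = 8000/382000000 = 0.0209424 ms; 3 hops → 0.0628272 ms.
Propagation delays (d/s per hop): 0.0433333, 0.103333, 0.00181304 ms; sum = 0.14848 ms.
Processing at 2 router(s): 2 × 0.28 ms = 0.56 ms.
End-to-end = 0.7713 ms.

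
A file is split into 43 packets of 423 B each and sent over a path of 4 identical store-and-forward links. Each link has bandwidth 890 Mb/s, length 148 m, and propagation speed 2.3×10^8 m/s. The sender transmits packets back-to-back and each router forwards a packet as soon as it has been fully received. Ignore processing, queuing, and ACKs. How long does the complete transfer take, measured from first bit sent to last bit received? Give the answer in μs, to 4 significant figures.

177.5 μs

Per-hop transmission t_tx = L/R = 3384/890000000 = 3.80225 μs.
Per-hop propagation t_prop = 148/2.3e+08 = 0.643478 μs.
Pipeline fill: first packet needs 4·t_tx to clear all hops; remaining 42 packets each add one t_tx.
Total = (4+43-1)·t_tx + 4·t_prop = 46·3.80225 + 4·0.643478 = 177.5 μs.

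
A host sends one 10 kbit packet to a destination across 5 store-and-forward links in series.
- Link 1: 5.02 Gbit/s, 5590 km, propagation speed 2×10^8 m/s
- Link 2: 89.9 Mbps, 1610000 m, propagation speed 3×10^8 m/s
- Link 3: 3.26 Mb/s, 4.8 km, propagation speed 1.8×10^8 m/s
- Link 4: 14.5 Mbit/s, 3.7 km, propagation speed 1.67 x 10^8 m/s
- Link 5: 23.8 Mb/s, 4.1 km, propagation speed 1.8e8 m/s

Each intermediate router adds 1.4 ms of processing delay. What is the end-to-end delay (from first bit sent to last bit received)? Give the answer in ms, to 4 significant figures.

L = 10000 bits.
Transmission delays (L/R per hop): 0.00199203, 0.111235, 3.06748, 0.689655, 0.420168 ms; sum = 4.29053 ms.
Propagation delays (d/s per hop): 27.95, 5.36667, 0.0266667, 0.0221557, 0.0227778 ms; sum = 33.3883 ms.
Processing at 4 router(s): 4 × 1.4 ms = 5.6 ms.
End-to-end = 43.28 ms.

43.28 ms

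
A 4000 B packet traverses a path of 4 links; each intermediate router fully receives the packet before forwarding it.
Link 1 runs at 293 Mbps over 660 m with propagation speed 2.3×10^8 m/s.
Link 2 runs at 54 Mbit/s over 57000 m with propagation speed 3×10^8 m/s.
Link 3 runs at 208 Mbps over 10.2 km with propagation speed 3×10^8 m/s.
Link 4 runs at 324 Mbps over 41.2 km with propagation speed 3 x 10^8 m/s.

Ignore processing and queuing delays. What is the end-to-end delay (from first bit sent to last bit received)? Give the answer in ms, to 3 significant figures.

L = 4000 × 8 = 32000 bits.
Transmission delays (L/R per hop): 0.109215, 0.592593, 0.153846, 0.0987654 ms; sum = 0.954419 ms.
Propagation delays (d/s per hop): 0.00286957, 0.19, 0.034, 0.137333 ms; sum = 0.364203 ms.
End-to-end = 1.32 ms.

1.32 ms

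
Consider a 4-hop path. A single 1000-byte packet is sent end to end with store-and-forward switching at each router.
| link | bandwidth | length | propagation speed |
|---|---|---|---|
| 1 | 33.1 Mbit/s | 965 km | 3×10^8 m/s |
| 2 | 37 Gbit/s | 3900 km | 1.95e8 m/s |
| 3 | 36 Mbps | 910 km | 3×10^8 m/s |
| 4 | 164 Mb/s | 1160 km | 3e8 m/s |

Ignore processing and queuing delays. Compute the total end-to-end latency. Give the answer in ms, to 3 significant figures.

L = 1000 × 8 = 8000 bits.
Transmission delays (L/R per hop): 0.241692, 0.000216216, 0.222222, 0.0487805 ms; sum = 0.512911 ms.
Propagation delays (d/s per hop): 3.21667, 20, 3.03333, 3.86667 ms; sum = 30.1167 ms.
End-to-end = 30.6 ms.

30.6 ms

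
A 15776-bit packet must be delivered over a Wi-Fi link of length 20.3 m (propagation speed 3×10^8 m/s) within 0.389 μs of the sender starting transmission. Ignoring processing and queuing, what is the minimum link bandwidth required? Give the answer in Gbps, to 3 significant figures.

Propagation delay = 20.3 / 300000000 = 0.0676667 μs.
Transmission budget = 0.389 − 0.0676667 = 0.321333 μs.
R ≥ L / t_tx = 15776 bits / 3.21333e-07 s = 49.1 Gbps.

49.1 Gbps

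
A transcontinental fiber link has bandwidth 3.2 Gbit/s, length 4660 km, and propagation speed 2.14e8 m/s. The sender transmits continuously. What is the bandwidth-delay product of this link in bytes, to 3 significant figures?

8710000 bytes

Propagation delay = 4660000 / 214000000 = 0.0217757 s.
BDP = R × t_prop = 3200000000 × 0.0217757 = 69682200 bits.
In bytes: 69682200/8 = 8710000 bytes.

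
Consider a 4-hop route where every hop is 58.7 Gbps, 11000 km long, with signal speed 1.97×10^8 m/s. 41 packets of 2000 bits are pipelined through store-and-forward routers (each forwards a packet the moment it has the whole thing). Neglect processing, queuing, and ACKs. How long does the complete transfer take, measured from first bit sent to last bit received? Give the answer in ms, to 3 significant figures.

Per-hop transmission t_tx = L/R = 2000/58700000000 = 3.40716e-05 ms.
Per-hop propagation t_prop = 11000000/197000000 = 55.8376 ms.
Pipeline fill: first packet needs 4·t_tx to clear all hops; remaining 40 packets each add one t_tx.
Total = (4+41-1)·t_tx + 4·t_prop = 44·3.40716e-05 + 4·55.8376 = 223 ms.

223 ms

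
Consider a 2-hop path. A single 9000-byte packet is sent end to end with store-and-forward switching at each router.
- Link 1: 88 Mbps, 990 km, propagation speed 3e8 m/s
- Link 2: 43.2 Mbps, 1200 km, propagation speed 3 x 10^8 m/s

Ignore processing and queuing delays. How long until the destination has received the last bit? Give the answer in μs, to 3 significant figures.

9780 μs

L = 9000 × 8 = 72000 bits.
Transmission delays (L/R per hop): 818.182, 1666.67 μs; sum = 2484.85 μs.
Propagation delays (d/s per hop): 3300, 4000 μs; sum = 7300 μs.
End-to-end = 9780 μs.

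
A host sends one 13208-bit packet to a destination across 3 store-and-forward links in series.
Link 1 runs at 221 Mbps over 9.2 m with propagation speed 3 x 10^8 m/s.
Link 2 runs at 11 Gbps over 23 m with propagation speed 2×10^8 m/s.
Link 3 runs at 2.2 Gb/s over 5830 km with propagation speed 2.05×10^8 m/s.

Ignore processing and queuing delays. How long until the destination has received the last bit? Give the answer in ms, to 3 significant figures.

28.5 ms

Transmission delays (L/R per hop): 0.0597647, 0.00120073, 0.00600364 ms; sum = 0.0669691 ms.
Propagation delays (d/s per hop): 3.06667e-05, 0.000115, 28.439 ms; sum = 28.4392 ms.
End-to-end = 28.5 ms.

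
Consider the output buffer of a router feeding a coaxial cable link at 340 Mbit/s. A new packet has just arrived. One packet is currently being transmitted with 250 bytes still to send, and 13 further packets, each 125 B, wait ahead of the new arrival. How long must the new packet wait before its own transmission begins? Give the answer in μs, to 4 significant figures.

44.12 μs

Each queued packet: L/R = 1000/340000000 = 2.94118 μs.
13 queued → 38.2353 μs.
Plus remaining 2000 bits of current packet: 5.88235 μs.
Queuing delay = 44.12 μs.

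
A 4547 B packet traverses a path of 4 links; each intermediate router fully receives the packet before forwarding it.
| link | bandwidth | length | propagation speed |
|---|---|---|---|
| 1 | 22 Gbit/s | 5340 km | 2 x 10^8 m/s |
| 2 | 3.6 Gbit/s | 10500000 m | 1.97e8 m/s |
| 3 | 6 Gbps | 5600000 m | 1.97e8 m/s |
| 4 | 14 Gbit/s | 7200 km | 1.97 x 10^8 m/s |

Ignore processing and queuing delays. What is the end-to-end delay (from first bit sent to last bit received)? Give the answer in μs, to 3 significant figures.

L = 4547 × 8 = 36376 bits.
Transmission delays (L/R per hop): 1.65345, 10.1044, 6.06267, 2.59829 μs; sum = 20.4189 μs.
Propagation delays (d/s per hop): 26700, 53299.5, 28426.4, 36548.2 μs; sum = 144974 μs.
End-to-end = 145000 μs.

145000 μs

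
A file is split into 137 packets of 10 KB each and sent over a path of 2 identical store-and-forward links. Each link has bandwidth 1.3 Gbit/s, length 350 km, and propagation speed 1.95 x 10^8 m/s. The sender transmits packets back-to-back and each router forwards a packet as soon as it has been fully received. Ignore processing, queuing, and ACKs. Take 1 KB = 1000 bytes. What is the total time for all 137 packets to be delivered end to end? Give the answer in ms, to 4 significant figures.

Per-hop transmission t_tx = L/R = 80000/1300000000 = 0.0615385 ms.
Per-hop propagation t_prop = 350000/195000000 = 1.79487 ms.
Pipeline fill: first packet needs 2·t_tx to clear all hops; remaining 136 packets each add one t_tx.
Total = (2+137-1)·t_tx + 2·t_prop = 138·0.0615385 + 2·1.79487 = 12.08 ms.

12.08 ms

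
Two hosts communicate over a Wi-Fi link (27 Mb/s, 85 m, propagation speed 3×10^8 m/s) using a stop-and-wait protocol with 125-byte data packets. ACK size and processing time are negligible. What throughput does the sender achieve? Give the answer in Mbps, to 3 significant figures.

t_tx = L/R = 1000/27000000 = 3.7037e-05 s.
t_prop = 85/300000000 = 2.83333e-07 s; RTT = 5.66667e-07 s.
Cycle = t_tx + RTT = 3.76037e-05 s.
Throughput = L / cycle = 1000 / 3.76037e-05 = 26.6 Mbps.

26.6 Mbps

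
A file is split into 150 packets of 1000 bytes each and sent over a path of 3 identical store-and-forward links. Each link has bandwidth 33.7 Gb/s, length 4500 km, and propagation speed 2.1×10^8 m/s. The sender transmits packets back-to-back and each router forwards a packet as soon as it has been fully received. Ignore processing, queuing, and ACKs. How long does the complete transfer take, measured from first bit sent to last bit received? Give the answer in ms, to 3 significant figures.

64.3 ms

Per-hop transmission t_tx = L/R = 8000/3.37e+10 = 0.000237389 ms.
Per-hop propagation t_prop = 4500000/210000000 = 21.4286 ms.
Pipeline fill: first packet needs 3·t_tx to clear all hops; remaining 149 packets each add one t_tx.
Total = (3+150-1)·t_tx + 3·t_prop = 152·0.000237389 + 3·21.4286 = 64.3 ms.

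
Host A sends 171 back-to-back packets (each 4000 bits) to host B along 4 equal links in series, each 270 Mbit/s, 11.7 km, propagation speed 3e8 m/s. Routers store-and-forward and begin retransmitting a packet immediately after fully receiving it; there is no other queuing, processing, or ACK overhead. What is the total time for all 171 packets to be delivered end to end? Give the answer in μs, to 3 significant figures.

Per-hop transmission t_tx = L/R = 4000/270000000 = 14.8148 μs.
Per-hop propagation t_prop = 11700/300000000 = 39 μs.
Pipeline fill: first packet needs 4·t_tx to clear all hops; remaining 170 packets each add one t_tx.
Total = (4+171-1)·t_tx + 4·t_prop = 174·14.8148 + 4·39 = 2730 μs.

2730 μs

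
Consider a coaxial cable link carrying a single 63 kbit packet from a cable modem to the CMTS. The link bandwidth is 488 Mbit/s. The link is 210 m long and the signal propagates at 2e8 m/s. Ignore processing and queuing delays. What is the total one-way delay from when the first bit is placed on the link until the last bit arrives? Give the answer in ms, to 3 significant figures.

0.130 ms

L = 63000 bits.
Transmission delay = L/R = 63000 / 488000000 = 0.129098 ms.
Propagation delay = d/s = 210 m / 200000000 m/s = 0.00105 ms.
Total = 0.130 ms.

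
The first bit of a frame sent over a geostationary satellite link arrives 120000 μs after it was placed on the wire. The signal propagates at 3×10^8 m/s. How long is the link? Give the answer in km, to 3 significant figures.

36000 km

d = s × t_prop = 300000000 × 0.12 = 36000 km.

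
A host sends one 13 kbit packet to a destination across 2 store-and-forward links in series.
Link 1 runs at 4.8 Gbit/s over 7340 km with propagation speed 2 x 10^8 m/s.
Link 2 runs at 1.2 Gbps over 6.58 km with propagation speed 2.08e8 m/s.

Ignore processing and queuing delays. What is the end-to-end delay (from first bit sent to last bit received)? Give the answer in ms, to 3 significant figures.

36.7 ms

L = 13000 bits.
Transmission delays (L/R per hop): 0.00270833, 0.0108333 ms; sum = 0.0135417 ms.
Propagation delays (d/s per hop): 36.7, 0.0316346 ms; sum = 36.7316 ms.
End-to-end = 36.7 ms.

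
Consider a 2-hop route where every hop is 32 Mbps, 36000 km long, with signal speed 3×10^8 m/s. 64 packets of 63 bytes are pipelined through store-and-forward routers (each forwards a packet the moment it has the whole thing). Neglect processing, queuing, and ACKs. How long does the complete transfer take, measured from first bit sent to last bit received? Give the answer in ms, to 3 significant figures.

Per-hop transmission t_tx = L/R = 504/32000000 = 0.01575 ms.
Per-hop propagation t_prop = 36000000/300000000 = 120 ms.
Pipeline fill: first packet needs 2·t_tx to clear all hops; remaining 63 packets each add one t_tx.
Total = (2+64-1)·t_tx + 2·t_prop = 65·0.01575 + 2·120 = 241 ms.

241 ms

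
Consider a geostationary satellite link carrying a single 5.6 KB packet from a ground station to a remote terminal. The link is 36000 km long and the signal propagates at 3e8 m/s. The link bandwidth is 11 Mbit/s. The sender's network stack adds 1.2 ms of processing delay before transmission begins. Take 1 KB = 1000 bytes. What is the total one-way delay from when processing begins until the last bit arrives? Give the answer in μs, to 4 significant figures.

125300 μs

L = 44800 bits.
Transmission delay = L/R = 44800 / 11000000 = 4072.73 μs.
Propagation delay = d/s = 36000000 m / 300000000 m/s = 120000 μs.
Plus processing delay 1.2 ms = 1200 μs.
Total = 125300 μs.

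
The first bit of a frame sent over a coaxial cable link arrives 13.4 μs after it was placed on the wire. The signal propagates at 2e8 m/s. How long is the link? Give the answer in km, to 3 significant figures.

2.68 km

d = s × t_prop = 200000000 × 1.34e-05 = 2.68 km.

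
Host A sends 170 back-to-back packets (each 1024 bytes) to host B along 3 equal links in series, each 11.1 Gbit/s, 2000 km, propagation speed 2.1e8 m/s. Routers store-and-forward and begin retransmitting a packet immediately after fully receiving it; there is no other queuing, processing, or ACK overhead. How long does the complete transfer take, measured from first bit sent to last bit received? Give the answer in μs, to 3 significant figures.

28700 μs

Per-hop transmission t_tx = L/R = 8192/11100000000 = 0.738018 μs.
Per-hop propagation t_prop = 2000000/210000000 = 9523.81 μs.
Pipeline fill: first packet needs 3·t_tx to clear all hops; remaining 169 packets each add one t_tx.
Total = (3+170-1)·t_tx + 3·t_prop = 172·0.738018 + 3·9523.81 = 28700 μs.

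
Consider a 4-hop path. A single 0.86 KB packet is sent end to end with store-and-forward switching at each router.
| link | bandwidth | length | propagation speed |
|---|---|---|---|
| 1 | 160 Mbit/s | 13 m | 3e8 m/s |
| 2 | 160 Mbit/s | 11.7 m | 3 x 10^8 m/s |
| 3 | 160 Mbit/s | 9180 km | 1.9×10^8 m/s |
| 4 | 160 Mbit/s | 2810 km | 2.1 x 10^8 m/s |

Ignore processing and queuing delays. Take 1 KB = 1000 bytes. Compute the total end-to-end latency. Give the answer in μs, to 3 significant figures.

L = 6880 bits.
Transmission delay per hop = L/R = 6880/160000000 = 43 μs; 4 hops → 172 μs.
Propagation delays (d/s per hop): 0.0433333, 0.039, 48315.8, 13381 μs; sum = 61696.8 μs.
End-to-end = 61900 μs.

61900 μs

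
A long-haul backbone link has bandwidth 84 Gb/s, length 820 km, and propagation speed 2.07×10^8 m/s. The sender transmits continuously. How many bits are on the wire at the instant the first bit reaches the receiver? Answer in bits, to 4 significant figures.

Propagation delay = 820000 / 2.07e+08 = 0.00396135 s.
BDP = R × t_prop = 84000000000 × 0.00396135 = 332754000 bits.

332800000 bits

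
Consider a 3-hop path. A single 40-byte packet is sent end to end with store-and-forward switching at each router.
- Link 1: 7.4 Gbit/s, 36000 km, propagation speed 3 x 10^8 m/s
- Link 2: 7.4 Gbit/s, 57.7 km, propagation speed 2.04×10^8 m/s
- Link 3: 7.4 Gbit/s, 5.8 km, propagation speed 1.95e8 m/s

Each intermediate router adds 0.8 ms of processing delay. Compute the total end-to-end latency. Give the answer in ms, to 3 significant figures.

L = 40 × 8 = 320 bits.
Transmission delay per hop = L/R = 320/7400000000 = 4.32432e-05 ms; 3 hops → 0.00012973 ms.
Propagation delays (d/s per hop): 120, 0.282843, 0.0297436 ms; sum = 120.313 ms.
Processing at 2 router(s): 2 × 0.8 ms = 1.6 ms.
End-to-end = 122 ms.

122 ms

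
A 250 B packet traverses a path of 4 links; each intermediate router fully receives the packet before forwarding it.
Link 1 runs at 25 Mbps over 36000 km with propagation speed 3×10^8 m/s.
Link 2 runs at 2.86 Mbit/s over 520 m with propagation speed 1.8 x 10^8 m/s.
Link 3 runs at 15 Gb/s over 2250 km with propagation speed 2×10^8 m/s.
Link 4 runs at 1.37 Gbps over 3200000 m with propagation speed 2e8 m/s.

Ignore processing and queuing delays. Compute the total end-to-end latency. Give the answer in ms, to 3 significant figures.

L = 250 × 8 = 2000 bits.
Transmission delays (L/R per hop): 0.08, 0.699301, 0.000133333, 0.00145985 ms; sum = 0.780894 ms.
Propagation delays (d/s per hop): 120, 0.00288889, 11.25, 16 ms; sum = 147.253 ms.
End-to-end = 148 ms.

148 ms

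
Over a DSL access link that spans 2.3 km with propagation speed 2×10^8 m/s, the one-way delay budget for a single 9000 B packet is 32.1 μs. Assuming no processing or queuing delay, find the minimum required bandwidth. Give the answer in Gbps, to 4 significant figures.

3.495 Gbps

L = 72000 bits.
Propagation delay = 2300 / 200000000 = 11.5 μs.
Transmission budget = 32.1 − 11.5 = 20.6 μs.
R ≥ L / t_tx = 72000 bits / 2.06e-05 s = 3.495 Gbps.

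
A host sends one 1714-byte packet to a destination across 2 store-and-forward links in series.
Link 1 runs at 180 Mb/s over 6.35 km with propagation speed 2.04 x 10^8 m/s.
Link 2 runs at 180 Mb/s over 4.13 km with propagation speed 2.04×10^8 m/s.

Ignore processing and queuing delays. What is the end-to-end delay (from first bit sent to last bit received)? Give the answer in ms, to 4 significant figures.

0.2037 ms

L = 1714 × 8 = 13712 bits.
Transmission delay per hop = L/R = 13712/180000000 = 0.0761778 ms; 2 hops → 0.152356 ms.
Propagation delays (d/s per hop): 0.0311275, 0.0202451 ms; sum = 0.0513725 ms.
End-to-end = 0.2037 ms.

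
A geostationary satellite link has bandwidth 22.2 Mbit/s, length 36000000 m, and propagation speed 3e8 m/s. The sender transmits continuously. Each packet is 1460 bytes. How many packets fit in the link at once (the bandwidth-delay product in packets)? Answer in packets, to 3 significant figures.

Propagation delay = 36000000 / 300000000 = 0.12 s.
BDP = R × t_prop = 22200000 × 0.12 = 2664000 bits.
In packets of 11680 bits: 228 packets.

228 packets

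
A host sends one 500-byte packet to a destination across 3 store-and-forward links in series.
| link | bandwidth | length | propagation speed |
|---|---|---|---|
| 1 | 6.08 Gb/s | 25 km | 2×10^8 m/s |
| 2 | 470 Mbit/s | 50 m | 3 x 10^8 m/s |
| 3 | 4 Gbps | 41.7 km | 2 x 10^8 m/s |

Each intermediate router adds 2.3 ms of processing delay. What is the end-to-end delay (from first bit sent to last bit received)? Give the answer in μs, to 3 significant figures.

4940 μs

L = 500 × 8 = 4000 bits.
Transmission delays (L/R per hop): 0.657895, 8.51064, 1 μs; sum = 10.1685 μs.
Propagation delays (d/s per hop): 125, 0.166667, 208.5 μs; sum = 333.667 μs.
Processing at 2 router(s): 2 × 2.3 ms = 4600 μs.
End-to-end = 4940 μs.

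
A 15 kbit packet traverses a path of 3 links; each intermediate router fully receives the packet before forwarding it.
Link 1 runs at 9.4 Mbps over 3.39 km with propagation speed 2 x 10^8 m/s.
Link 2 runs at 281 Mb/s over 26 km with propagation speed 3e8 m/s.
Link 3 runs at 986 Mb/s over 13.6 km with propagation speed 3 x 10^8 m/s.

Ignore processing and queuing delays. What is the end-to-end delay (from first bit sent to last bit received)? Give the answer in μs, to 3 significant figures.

L = 15000 bits.
Transmission delays (L/R per hop): 1595.74, 53.3808, 15.213 μs; sum = 1664.34 μs.
Propagation delays (d/s per hop): 16.95, 86.6667, 45.3333 μs; sum = 148.95 μs.
End-to-end = 1810 μs.

1810 μs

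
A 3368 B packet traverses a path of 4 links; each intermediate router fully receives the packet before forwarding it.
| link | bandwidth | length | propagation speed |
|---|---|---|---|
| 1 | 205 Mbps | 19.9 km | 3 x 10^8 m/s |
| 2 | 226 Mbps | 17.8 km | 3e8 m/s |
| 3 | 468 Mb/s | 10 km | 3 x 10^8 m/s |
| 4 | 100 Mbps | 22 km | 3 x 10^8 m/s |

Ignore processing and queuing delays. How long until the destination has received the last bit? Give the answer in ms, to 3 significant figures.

L = 3368 × 8 = 26944 bits.
Transmission delays (L/R per hop): 0.131434, 0.119221, 0.0575726, 0.26944 ms; sum = 0.577668 ms.
Propagation delays (d/s per hop): 0.0663333, 0.0593333, 0.0333333, 0.0733333 ms; sum = 0.232333 ms.
End-to-end = 0.810 ms.

0.810 ms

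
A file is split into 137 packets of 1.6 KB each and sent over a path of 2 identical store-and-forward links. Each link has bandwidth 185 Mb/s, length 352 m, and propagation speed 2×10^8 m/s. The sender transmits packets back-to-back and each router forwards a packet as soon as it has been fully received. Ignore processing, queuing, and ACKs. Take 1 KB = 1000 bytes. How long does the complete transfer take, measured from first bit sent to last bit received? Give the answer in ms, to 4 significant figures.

9.552 ms

Per-hop transmission t_tx = L/R = 12800/185000000 = 0.0691892 ms.
Per-hop propagation t_prop = 352/200000000 = 0.00176 ms.
Pipeline fill: first packet needs 2·t_tx to clear all hops; remaining 136 packets each add one t_tx.
Total = (2+137-1)·t_tx + 2·t_prop = 138·0.0691892 + 2·0.00176 = 9.552 ms.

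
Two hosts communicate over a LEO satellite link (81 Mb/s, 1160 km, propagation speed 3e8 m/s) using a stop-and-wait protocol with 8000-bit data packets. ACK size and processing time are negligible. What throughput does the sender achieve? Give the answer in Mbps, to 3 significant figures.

t_tx = L/R = 8000/81000000 = 9.87654e-05 s.
t_prop = 1160000/300000000 = 0.00386667 s; RTT = 0.00773333 s.
Cycle = t_tx + RTT = 0.0078321 s.
Throughput = L / cycle = 8000 / 0.0078321 = 1.02 Mbps.

1.02 Mbps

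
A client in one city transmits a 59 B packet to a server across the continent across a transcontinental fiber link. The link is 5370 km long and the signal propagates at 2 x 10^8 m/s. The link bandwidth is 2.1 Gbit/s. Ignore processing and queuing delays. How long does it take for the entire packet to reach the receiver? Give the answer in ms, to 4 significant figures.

L = 59 × 8 = 472 bits.
Transmission delay = L/R = 472 / 2100000000 = 0.000224762 ms.
Propagation delay = d/s = 5370000 m / 200000000 m/s = 26.85 ms.
Total = 26.85 ms.

26.85 ms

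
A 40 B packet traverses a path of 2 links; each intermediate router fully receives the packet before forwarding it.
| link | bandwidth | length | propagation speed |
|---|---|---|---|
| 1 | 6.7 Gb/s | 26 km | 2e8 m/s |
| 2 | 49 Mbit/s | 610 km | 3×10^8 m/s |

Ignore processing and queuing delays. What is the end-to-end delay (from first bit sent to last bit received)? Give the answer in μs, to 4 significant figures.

L = 40 × 8 = 320 bits.
Transmission delays (L/R per hop): 0.0477612, 6.53061 μs; sum = 6.57837 μs.
Propagation delays (d/s per hop): 130, 2033.33 μs; sum = 2163.33 μs.
End-to-end = 2170 μs.

2170 μs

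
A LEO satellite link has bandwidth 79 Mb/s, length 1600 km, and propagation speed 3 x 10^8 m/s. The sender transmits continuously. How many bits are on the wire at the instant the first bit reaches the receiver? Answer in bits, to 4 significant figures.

Propagation delay = 1600000 / 300000000 = 0.00533333 s.
BDP = R × t_prop = 79000000 × 0.00533333 = 421333 bits.

421300 bits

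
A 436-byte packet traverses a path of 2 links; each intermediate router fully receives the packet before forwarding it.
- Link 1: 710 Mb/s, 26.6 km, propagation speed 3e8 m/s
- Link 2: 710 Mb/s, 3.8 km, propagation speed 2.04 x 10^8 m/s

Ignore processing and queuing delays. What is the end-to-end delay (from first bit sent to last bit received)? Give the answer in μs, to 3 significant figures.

L = 436 × 8 = 3488 bits.
Transmission delay per hop = L/R = 3488/710000000 = 4.91268 μs; 2 hops → 9.82535 μs.
Propagation delays (d/s per hop): 88.6667, 18.6275 μs; sum = 107.294 μs.
End-to-end = 117 μs.

117 μs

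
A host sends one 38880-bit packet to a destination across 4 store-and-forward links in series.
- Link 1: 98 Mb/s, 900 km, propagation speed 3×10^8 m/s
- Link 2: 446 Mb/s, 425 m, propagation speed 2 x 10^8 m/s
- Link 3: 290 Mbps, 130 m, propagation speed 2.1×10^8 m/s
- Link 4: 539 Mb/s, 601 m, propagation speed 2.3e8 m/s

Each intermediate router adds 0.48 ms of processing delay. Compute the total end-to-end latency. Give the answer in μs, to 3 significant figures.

Transmission delays (L/R per hop): 396.735, 87.1749, 134.069, 72.1336 μs; sum = 690.112 μs.
Propagation delays (d/s per hop): 3000, 2.125, 0.619048, 2.61304 μs; sum = 3005.36 μs.
Processing at 3 router(s): 3 × 0.48 ms = 1440 μs.
End-to-end = 5140 μs.

5140 μs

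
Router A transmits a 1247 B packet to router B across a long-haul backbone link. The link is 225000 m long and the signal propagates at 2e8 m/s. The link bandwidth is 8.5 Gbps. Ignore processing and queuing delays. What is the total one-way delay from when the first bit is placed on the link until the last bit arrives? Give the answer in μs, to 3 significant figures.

L = 1247 × 8 = 9976 bits.
Transmission delay = L/R = 9976 / 8500000000 = 1.17365 μs.
Propagation delay = d/s = 225000 m / 200000000 m/s = 1125 μs.
Total = 1130 μs.

1130 μs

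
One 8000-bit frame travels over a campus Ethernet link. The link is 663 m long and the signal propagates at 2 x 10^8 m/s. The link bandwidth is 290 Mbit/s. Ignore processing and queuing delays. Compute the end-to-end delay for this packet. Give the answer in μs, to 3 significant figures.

30.9 μs

Transmission delay = L/R = 8000 / 290000000 = 27.5862 μs.
Propagation delay = d/s = 663 m / 200000000 m/s = 3.315 μs.
Total = 30.9 μs.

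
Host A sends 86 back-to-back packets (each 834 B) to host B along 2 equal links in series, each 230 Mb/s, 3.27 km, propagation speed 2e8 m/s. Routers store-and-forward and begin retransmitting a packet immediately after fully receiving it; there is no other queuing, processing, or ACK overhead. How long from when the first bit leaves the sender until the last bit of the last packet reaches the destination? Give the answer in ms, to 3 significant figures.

2.56 ms

Per-hop transmission t_tx = L/R = 6672/230000000 = 0.0290087 ms.
Per-hop propagation t_prop = 3270/200000000 = 0.01635 ms.
Pipeline fill: first packet needs 2·t_tx to clear all hops; remaining 85 packets each add one t_tx.
Total = (2+86-1)·t_tx + 2·t_prop = 87·0.0290087 + 2·0.01635 = 2.56 ms.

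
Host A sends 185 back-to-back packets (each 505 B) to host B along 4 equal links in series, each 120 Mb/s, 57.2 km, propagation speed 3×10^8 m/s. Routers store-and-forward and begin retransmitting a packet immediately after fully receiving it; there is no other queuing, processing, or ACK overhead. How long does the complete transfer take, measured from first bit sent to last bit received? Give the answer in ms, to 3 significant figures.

7.09 ms

Per-hop transmission t_tx = L/R = 4040/120000000 = 0.0336667 ms.
Per-hop propagation t_prop = 57200/300000000 = 0.190667 ms.
Pipeline fill: first packet needs 4·t_tx to clear all hops; remaining 184 packets each add one t_tx.
Total = (4+185-1)·t_tx + 4·t_prop = 188·0.0336667 + 4·0.190667 = 7.09 ms.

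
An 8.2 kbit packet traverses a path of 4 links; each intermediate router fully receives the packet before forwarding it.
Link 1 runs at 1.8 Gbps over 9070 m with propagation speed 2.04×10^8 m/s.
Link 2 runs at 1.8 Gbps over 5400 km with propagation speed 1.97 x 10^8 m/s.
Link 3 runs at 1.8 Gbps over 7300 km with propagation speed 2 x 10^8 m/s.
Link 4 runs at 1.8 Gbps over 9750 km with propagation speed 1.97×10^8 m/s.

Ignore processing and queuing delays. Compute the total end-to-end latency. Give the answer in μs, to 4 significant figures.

L = 8200 bits.
Transmission delay per hop = L/R = 8200/1800000000 = 4.55556 μs; 4 hops → 18.2222 μs.
Propagation delays (d/s per hop): 44.4608, 27411.2, 36500, 49492.4 μs; sum = 113448 μs.
End-to-end = 113500 μs.

113500 μs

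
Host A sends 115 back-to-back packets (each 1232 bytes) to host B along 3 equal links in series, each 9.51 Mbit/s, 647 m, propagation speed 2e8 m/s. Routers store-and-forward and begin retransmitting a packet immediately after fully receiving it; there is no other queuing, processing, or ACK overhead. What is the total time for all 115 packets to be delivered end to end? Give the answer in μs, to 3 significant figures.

Per-hop transmission t_tx = L/R = 9856/9510000 = 1036.38 μs.
Per-hop propagation t_prop = 647/200000000 = 3.235 μs.
Pipeline fill: first packet needs 3·t_tx to clear all hops; remaining 114 packets each add one t_tx.
Total = (3+115-1)·t_tx + 3·t_prop = 117·1036.38 + 3·3.235 = 121000 μs.

121000 μs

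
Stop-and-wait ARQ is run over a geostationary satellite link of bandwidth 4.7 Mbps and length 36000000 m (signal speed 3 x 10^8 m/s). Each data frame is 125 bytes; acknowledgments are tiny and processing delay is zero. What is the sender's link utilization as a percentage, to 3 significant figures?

0.0886 %

t_tx = L/R = 1000/4700000 = 0.000212766 s.
t_prop = 36000000/300000000 = 0.12 s; RTT = 0.24 s.
Cycle = t_tx + RTT = 0.240213 s.
Utilization = t_tx / cycle = 0.000212766/0.240213 = 0.0886 %.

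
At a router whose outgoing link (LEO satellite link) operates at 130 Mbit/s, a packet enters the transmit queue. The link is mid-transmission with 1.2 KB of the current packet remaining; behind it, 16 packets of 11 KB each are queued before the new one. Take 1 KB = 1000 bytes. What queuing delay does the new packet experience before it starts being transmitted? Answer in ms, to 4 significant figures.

10.90 ms

Each queued packet: L/R = 88000/130000000 = 0.676923 ms.
16 queued → 10.8308 ms.
Plus remaining 9600 bits of current packet: 0.0738462 ms.
Queuing delay = 10.90 ms.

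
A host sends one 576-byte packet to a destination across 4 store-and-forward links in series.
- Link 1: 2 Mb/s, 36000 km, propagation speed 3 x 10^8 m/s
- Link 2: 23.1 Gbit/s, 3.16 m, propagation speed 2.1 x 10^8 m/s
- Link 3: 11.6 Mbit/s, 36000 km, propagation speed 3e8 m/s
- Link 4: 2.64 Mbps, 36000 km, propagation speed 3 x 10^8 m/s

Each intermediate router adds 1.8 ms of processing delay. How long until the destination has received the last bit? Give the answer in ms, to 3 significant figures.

L = 576 × 8 = 4608 bits.
Transmission delays (L/R per hop): 2.304, 0.000199481, 0.397241, 1.74545 ms; sum = 4.4469 ms.
Propagation delays (d/s per hop): 120, 1.50476e-05, 120, 120 ms; sum = 360 ms.
Processing at 3 router(s): 3 × 1.8 ms = 5.4 ms.
End-to-end = 370 ms.

370 ms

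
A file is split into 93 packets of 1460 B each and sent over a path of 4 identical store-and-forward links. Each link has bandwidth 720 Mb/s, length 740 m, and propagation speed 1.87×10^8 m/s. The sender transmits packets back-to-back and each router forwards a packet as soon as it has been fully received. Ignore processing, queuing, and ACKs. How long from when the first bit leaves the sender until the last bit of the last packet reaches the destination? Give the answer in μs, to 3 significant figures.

1570 μs

Per-hop transmission t_tx = L/R = 11680/720000000 = 16.2222 μs.
Per-hop propagation t_prop = 740/187000000 = 3.95722 μs.
Pipeline fill: first packet needs 4·t_tx to clear all hops; remaining 92 packets each add one t_tx.
Total = (4+93-1)·t_tx + 4·t_prop = 96·16.2222 + 4·3.95722 = 1570 μs.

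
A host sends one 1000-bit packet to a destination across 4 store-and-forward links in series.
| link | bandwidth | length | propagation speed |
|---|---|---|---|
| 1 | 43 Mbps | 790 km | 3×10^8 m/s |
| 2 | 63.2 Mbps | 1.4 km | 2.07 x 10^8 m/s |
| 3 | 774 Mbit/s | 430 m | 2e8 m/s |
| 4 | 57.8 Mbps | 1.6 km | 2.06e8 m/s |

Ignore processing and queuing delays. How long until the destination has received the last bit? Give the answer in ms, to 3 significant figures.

Transmission delays (L/R per hop): 0.0232558, 0.0158228, 0.00129199, 0.017301 ms; sum = 0.0576716 ms.
Propagation delays (d/s per hop): 2.63333, 0.00676329, 0.00215, 0.00776699 ms; sum = 2.65001 ms.
End-to-end = 2.71 ms.

2.71 ms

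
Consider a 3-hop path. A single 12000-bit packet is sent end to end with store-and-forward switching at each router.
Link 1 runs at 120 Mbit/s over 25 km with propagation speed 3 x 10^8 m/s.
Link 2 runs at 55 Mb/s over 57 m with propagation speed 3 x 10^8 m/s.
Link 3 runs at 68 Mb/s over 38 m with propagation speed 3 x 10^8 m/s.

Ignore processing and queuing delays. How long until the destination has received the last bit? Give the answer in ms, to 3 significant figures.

0.578 ms

Transmission delays (L/R per hop): 0.1, 0.218182, 0.176471 ms; sum = 0.494652 ms.
Propagation delays (d/s per hop): 0.0833333, 0.00019, 0.000126667 ms; sum = 0.08365 ms.
End-to-end = 0.578 ms.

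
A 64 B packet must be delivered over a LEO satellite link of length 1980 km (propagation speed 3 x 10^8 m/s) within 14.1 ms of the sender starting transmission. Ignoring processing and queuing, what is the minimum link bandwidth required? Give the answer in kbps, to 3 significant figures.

L = 512 bits.
Propagation delay = 1980000 / 300000000 = 6.6 ms.
Transmission budget = 14.1 − 6.6 = 7.5 ms.
R ≥ L / t_tx = 512 bits / 0.0075 s = 68.3 kbps.

68.3 kbps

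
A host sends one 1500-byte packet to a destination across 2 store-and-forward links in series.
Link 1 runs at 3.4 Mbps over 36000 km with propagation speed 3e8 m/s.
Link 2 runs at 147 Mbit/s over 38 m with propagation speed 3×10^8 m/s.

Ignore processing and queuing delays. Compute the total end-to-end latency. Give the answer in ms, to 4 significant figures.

L = 1500 × 8 = 12000 bits.
Transmission delays (L/R per hop): 3.52941, 0.0816327 ms; sum = 3.61104 ms.
Propagation delays (d/s per hop): 120, 0.000126667 ms; sum = 120 ms.
End-to-end = 123.6 ms.

123.6 ms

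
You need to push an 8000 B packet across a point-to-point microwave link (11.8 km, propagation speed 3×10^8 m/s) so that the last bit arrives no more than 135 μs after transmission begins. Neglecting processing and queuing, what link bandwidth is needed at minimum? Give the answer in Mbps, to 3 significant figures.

669 Mbps

L = 64000 bits.
Propagation delay = 11800 / 300000000 = 39.3333 μs.
Transmission budget = 135 − 39.3333 = 95.6667 μs.
R ≥ L / t_tx = 64000 bits / 9.56667e-05 s = 669 Mbps.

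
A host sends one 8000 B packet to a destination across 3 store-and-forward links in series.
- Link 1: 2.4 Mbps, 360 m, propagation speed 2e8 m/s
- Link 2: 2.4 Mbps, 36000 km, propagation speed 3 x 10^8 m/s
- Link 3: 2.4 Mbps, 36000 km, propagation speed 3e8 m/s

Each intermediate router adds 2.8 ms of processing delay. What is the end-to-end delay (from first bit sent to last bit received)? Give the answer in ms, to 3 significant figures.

L = 8000 × 8 = 64000 bits.
Transmission delay per hop = L/R = 64000/2400000 = 26.6667 ms; 3 hops → 80 ms.
Propagation delays (d/s per hop): 0.0018, 120, 120 ms; sum = 240.002 ms.
Processing at 2 router(s): 2 × 2.8 ms = 5.6 ms.
End-to-end = 326 ms.

326 ms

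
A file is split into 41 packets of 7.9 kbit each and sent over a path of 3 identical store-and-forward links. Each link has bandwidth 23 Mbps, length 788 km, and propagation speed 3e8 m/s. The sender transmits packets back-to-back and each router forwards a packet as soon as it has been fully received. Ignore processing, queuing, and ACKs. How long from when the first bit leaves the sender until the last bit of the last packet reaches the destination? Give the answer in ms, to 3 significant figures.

Per-hop transmission t_tx = L/R = 7900/23000000 = 0.343478 ms.
Per-hop propagation t_prop = 788000/300000000 = 2.62667 ms.
Pipeline fill: first packet needs 3·t_tx to clear all hops; remaining 40 packets each add one t_tx.
Total = (3+41-1)·t_tx + 3·t_prop = 43·0.343478 + 3·2.62667 = 22.6 ms.

22.6 ms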